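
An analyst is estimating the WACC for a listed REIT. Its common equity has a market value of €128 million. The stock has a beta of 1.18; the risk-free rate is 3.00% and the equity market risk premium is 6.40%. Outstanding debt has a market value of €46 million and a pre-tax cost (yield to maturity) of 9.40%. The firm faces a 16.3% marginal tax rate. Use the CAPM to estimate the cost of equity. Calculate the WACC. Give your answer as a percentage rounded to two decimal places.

Cost of equity via CAPM: Re = 3.0% + 1.18 × 6.4% = 10.5520%.
Total capital V = 128 + 46 = 174.
Equity: weight = 128/174 = 0.7356; cost = 10.552%.
Debt: weight = 46/174 = 0.2644; after-tax cost = 9.4% × (1 − 16.3%) = 7.8678%.
WACC = 0.7356 × 10.5520% + 0.2644 × 7.8678% = 9.8424%.

9.84%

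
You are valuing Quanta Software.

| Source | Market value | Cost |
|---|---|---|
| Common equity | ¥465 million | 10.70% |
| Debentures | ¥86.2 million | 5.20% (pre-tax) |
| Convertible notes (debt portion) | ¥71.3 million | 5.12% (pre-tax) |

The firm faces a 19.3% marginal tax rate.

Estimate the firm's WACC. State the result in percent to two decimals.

Total capital V = 465 + 86.2 + 71.3 = 622.5.
Equity: weight = 465/622.5 = 0.7470; cost = 10.7%.
Debentures: weight = 86.2/622.5 = 0.1385; after-tax cost = 5.2% × (1 − 19.3%) = 4.1964%.
Convertible notes (debt portion): weight = 71.3/622.5 = 0.1145; after-tax cost = 5.12% × (1 − 19.3%) = 4.1318%.
WACC = 0.7470 × 10.7000% + 0.1385 × 4.1964% + 0.1145 × 4.1318% = 9.0471%.

9.05%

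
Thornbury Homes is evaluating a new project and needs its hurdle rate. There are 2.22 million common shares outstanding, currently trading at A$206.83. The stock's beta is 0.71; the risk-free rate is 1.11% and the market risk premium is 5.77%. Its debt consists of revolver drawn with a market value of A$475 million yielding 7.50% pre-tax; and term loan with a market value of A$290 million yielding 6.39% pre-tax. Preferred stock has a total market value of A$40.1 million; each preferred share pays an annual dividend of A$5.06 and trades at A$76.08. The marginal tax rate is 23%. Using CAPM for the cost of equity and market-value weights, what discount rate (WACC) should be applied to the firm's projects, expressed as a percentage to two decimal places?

Cost of equity via CAPM: Re = 1.11% + 0.71 × 5.77% = 5.2067%.
Cost of preferred: Rp = 5.06 / 76.08 = 6.6509%.
Market value of equity E = 206.83 × 2.22m = 459.1626m.
Total capital V = 459.1626 + 40.1 + 475 + 290 = 1264.2626.
Equity: weight = 459.1626/1264.2626 = 0.3632; cost = 5.2067%.
Preferred: weight = 40.1/1264.2626 = 0.0317; cost = 6.6509%.
Revolver drawn: weight = 475/1264.2626 = 0.3757; after-tax cost = 7.5% × (1 − 23%) = 5.7750%.
Term loan: weight = 290/1264.2626 = 0.2294; after-tax cost = 6.39% × (1 − 23%) = 4.9203%.
WACC = 0.3632 × 5.2067% + 0.0317 × 6.6509% + 0.3757 × 5.7750% + 0.2294 × 4.9203% = 5.4003%.

5.40%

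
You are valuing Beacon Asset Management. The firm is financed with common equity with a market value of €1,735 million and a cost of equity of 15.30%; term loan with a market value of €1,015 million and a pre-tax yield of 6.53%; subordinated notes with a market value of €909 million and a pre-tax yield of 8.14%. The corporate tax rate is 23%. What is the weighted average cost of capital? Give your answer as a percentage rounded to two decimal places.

10.21%

Total capital V = 1735 + 1015 + 909 = 3659.
Equity: weight = 1735/3659 = 0.4742; cost = 15.3%.
Term loan: weight = 1015/3659 = 0.2774; after-tax cost = 6.53% × (1 − 23%) = 5.0281%.
Subordinated notes: weight = 909/3659 = 0.2484; after-tax cost = 8.14% × (1 − 23%) = 6.2678%.
WACC = 0.4742 × 15.3000% + 0.2774 × 5.0281% + 0.2484 × 6.2678% = 10.2067%.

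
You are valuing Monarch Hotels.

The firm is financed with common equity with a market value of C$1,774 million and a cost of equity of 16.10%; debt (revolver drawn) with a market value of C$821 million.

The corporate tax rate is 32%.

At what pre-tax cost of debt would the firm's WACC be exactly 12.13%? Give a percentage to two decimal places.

Total capital V = 1774 + 821 = 2595.
Equity weight = 1774/2595 = 0.6836.
Revolver drawn weight = 821/2595 = 0.3164.
Equity contribution = 0.6836 × 16.1% = 11.0063%.
Remaining for debt = 12.13% − 11.0063% = 1.1237%.
Rd × (1 − 32%) × 0.3164 = 1.1237%  ⇒  Rd = 5.2231%.

5.22%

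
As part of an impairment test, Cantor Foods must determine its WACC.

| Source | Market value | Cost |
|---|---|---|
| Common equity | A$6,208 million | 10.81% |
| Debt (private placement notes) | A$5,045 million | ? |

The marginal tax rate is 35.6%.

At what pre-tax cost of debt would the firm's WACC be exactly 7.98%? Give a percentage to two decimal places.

6.98%

Total capital V = 6208 + 5045 = 11253.
Equity weight = 6208/11253 = 0.5517.
Private placement notes weight = 5045/11253 = 0.4483.
Equity contribution = 0.5517 × 10.81% = 5.9636%.
Remaining for debt = 7.98% − 5.9636% = 2.0164%.
Rd × (1 − 35.6%) × 0.4483 = 2.0164%  ⇒  Rd = 6.9839%.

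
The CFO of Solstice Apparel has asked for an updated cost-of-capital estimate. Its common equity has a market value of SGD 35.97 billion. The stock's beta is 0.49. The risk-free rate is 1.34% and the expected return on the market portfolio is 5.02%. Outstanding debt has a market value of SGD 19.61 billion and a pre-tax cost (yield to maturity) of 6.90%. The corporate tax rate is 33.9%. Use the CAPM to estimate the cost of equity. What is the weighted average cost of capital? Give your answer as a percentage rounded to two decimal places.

3.64%

Market risk premium = 5.02% − 1.34% = 3.68%.
Cost of equity via CAPM: Re = 1.34% + 0.49 × 3.68% = 3.1432%.
Total capital V = 35.97 + 19.61 = 55.58.
Equity: weight = 35.97/55.58 = 0.6472; cost = 3.1432%.
Debt: weight = 19.61/55.58 = 0.3528; after-tax cost = 6.9% × (1 − 33.9%) = 4.5609%.
WACC = 0.6472 × 3.1432% + 0.3528 × 4.5609% = 3.6434%.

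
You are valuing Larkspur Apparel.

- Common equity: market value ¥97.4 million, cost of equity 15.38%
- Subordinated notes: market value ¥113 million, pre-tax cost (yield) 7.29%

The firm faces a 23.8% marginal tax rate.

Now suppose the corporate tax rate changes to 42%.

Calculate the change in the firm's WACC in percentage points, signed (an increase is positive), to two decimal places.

Current WACC:
Total capital V = 97.4 + 113 = 210.4.
Equity: weight = 97.4/210.4 = 0.4629; cost = 15.38%.
Subordinated notes: weight = 113/210.4 = 0.5371; after-tax cost = 7.29% × (1 − 23.8%) = 5.5550%.
WACC = 0.4629 × 15.3800% + 0.5371 × 5.5550% = 10.1033%.
After the change:
Total capital V = 97.4 + 113 = 210.4.
Equity: weight = 97.4/210.4 = 0.4629; cost = 15.38%.
Subordinated notes: weight = 113/210.4 = 0.5371; after-tax cost = 7.29% × (1 − 42%) = 4.2282%.
WACC = 0.4629 × 15.3800% + 0.5371 × 4.2282% = 9.3907%.
Change in WACC = 9.3907% − 10.1033% = -0.7126 pp.

-0.71 pp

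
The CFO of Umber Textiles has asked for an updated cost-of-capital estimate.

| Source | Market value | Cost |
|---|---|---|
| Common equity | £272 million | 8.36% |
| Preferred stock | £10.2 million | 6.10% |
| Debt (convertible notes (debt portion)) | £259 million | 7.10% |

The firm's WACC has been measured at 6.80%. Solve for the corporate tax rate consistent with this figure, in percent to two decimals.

Total capital V = 272 + 10.2 + 259 = 541.2.
Equity weight = 272/541.2 = 0.5026.
Preferred weight = 10.2/541.2 = 0.0188.
Convertible notes (debt portion) weight = 259/541.2 = 0.4786.
Equity contribution = 0.5026 × 8.36% = 4.2016%.
Preferred contribution = 0.0188 × 6.1% = 0.1150%.
Debt contribution must be 6.8% − 4.3166% = 2.4834%.
0.4786 × 7.1% × (1 − T) = 2.4834%  ⇒  (1 − T) = 0.7309.
T = 26.9117%.

26.91%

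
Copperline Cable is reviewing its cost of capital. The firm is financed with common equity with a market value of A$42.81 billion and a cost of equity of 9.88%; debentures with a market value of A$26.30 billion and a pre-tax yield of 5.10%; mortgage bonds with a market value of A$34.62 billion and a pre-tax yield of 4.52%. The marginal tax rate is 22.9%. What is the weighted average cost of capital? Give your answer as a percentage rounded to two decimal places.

6.24%

Total capital V = 42.81 + 26.3 + 34.62 = 103.73.
Equity: weight = 42.81/103.73 = 0.4127; cost = 9.88%.
Debentures: weight = 26.3/103.73 = 0.2535; after-tax cost = 5.1% × (1 − 22.9%) = 3.9321%.
Mortgage bonds: weight = 34.62/103.73 = 0.3338; after-tax cost = 4.52% × (1 − 22.9%) = 3.4849%.
WACC = 0.4127 × 9.8800% + 0.2535 × 3.9321% + 0.3338 × 3.4849% = 6.2376%.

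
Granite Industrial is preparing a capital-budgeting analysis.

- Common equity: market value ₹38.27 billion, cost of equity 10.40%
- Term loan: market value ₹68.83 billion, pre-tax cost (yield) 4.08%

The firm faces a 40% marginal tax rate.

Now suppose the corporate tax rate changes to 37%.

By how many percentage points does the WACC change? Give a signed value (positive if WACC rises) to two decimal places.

Current WACC:
Total capital V = 38.27 + 68.83 = 107.1.
Equity: weight = 38.27/107.1 = 0.3573; cost = 10.4%.
Term loan: weight = 68.83/107.1 = 0.6427; after-tax cost = 4.08% × (1 − 40%) = 2.4480%.
WACC = 0.3573 × 10.4000% + 0.6427 × 2.4480% = 5.2895%.
After the change:
Total capital V = 38.27 + 68.83 = 107.1.
Equity: weight = 38.27/107.1 = 0.3573; cost = 10.4%.
Term loan: weight = 68.83/107.1 = 0.6427; after-tax cost = 4.08% × (1 − 37%) = 2.5704%.
WACC = 0.3573 × 10.4000% + 0.6427 × 2.5704% = 5.3681%.
Change in WACC = 5.3681% − 5.2895% = 0.0787 pp.

+0.08 pp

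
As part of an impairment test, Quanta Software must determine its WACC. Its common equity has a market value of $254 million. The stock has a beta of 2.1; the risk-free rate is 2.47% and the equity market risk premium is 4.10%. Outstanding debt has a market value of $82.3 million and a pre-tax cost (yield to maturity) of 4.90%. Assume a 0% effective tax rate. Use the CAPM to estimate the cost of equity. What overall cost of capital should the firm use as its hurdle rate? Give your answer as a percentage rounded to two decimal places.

Cost of equity via CAPM: Re = 2.47% + 2.1 × 4.1% = 11.0800%.
Total capital V = 254 + 82.3 = 336.3.
Equity: weight = 254/336.3 = 0.7553; cost = 11.08%.
Debt: weight = 82.3/336.3 = 0.2447; after-tax cost = 4.9% × (1 − 0%) = 4.9000%.
WACC = 0.7553 × 11.0800% + 0.2447 × 4.9000% = 9.5676%.

9.57%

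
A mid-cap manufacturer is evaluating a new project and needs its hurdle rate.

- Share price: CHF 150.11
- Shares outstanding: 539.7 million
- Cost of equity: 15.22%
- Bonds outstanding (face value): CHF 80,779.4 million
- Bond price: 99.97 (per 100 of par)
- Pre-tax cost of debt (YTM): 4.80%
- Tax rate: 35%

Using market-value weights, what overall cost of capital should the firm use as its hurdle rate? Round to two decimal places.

9.18%

Market value of equity E = 150.11 × 539.7m = 81014.367m. Market value of debt D = 80779.4m × 99.97/100 = 80755.16618m.
Total capital V = 81014.367 + 80755.16618 = 161769.53318.
Equity: weight = 81014.367/161769.53318 = 0.5008; cost = 15.22%.
Bonds outstanding: weight = 80755.16618/161769.53318 = 0.4992; after-tax cost = 4.8% × (1 − 35%) = 3.1200%.
WACC = 0.5008 × 15.2200% + 0.4992 × 3.1200% = 9.1797%.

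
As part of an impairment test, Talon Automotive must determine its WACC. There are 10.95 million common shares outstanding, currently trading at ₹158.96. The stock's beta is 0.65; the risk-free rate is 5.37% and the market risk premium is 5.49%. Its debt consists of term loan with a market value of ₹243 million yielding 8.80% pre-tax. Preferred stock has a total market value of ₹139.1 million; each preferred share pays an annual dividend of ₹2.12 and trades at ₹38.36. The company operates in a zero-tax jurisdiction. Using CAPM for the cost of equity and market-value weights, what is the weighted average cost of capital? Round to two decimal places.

Cost of equity via CAPM: Re = 5.37% + 0.65 × 5.49% = 8.9385%.
Cost of preferred: Rp = 2.12 / 38.36 = 5.5266%.
Market value of equity E = 158.96 × 10.95m = 1740.612m.
Total capital V = 1740.612 + 139.1 + 243 = 2122.712.
Equity: weight = 1740.612/2122.712 = 0.8200; cost = 8.9385%.
Preferred: weight = 139.1/2122.712 = 0.0655; cost = 5.5266%.
Term loan: weight = 243/2122.712 = 0.1145; after-tax cost = 8.8% × (1 − 0%) = 8.8000%.
WACC = 0.8200 × 8.9385% + 0.0655 × 5.5266% + 0.1145 × 8.8000% = 8.6991%.

8.70%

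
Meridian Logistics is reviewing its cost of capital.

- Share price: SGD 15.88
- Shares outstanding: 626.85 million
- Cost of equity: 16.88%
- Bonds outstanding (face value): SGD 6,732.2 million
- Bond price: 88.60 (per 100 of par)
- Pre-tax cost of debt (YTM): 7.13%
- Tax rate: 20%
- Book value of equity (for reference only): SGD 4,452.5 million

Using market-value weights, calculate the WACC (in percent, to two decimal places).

Market value of equity E = 15.88 × 626.85m = 9954.378m. Market value of debt D = 6732.2m × 88.6/100 = 5964.7292m.
Total capital V = 9954.378 + 5964.7292 = 15919.1072.
Equity: weight = 9954.378/15919.1072 = 0.6253; cost = 16.88%.
Bonds outstanding: weight = 5964.7292/15919.1072 = 0.3747; after-tax cost = 7.13% × (1 − 20%) = 5.7040%.
WACC = 0.6253 × 16.8800% + 0.3747 × 5.7040% = 12.6925%.

12.69%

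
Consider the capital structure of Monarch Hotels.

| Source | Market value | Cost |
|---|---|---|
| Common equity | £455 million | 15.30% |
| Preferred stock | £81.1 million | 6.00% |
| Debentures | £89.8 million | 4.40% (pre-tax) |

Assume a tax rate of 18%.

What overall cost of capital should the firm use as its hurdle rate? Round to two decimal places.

12.42%

Total capital V = 455 + 81.1 + 89.8 = 625.9.
Equity: weight = 455/625.9 = 0.7270; cost = 15.3%.
Preferred: weight = 81.1/625.9 = 0.1296; cost = 6%.
Debentures: weight = 89.8/625.9 = 0.1435; after-tax cost = 4.4% × (1 − 18%) = 3.6080%.
WACC = 0.7270 × 15.3000% + 0.1296 × 6.0000% + 0.1435 × 3.6080% = 12.4175%.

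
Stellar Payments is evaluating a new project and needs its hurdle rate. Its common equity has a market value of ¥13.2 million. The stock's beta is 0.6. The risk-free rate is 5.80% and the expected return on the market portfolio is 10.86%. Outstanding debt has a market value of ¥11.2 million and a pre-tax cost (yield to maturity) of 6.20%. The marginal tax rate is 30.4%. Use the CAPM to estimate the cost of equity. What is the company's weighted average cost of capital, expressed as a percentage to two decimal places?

Market risk premium = 10.86% − 5.8% = 5.06%.
Cost of equity via CAPM: Re = 5.8% + 0.6 × 5.06% = 8.8360%.
Total capital V = 13.2 + 11.2 = 24.4.
Equity: weight = 13.2/24.4 = 0.5410; cost = 8.836%.
Debt: weight = 11.2/24.4 = 0.4590; after-tax cost = 6.2% × (1 − 30.4%) = 4.3152%.
WACC = 0.5410 × 8.8360% + 0.4590 × 4.3152% = 6.7609%.

6.76%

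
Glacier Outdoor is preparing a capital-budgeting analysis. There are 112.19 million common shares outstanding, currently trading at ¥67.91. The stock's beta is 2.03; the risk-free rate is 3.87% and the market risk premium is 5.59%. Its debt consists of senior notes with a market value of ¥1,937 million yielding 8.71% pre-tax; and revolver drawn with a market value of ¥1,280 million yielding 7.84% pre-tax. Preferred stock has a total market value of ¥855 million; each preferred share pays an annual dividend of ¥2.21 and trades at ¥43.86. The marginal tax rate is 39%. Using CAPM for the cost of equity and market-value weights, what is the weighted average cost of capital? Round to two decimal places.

11.69%

Cost of equity via CAPM: Re = 3.87% + 2.03 × 5.59% = 15.2177%.
Cost of preferred: Rp = 2.21 / 43.86 = 5.0388%.
Market value of equity E = 67.91 × 112.19m = 7618.8229m.
Total capital V = 7618.8229 + 855 + 1937 + 1280 = 11690.8229.
Equity: weight = 7618.8229/11690.8229 = 0.6517; cost = 15.2177%.
Preferred: weight = 855/11690.8229 = 0.0731; cost = 5.0388%.
Senior notes: weight = 1937/11690.8229 = 0.1657; after-tax cost = 8.71% × (1 − 39%) = 5.3131%.
Revolver drawn: weight = 1280/11690.8229 = 0.1095; after-tax cost = 7.84% × (1 − 39%) = 4.7824%.
WACC = 0.6517 × 15.2177% + 0.0731 × 5.0388% + 0.1657 × 5.3131% + 0.1095 × 4.7824% = 11.6897%.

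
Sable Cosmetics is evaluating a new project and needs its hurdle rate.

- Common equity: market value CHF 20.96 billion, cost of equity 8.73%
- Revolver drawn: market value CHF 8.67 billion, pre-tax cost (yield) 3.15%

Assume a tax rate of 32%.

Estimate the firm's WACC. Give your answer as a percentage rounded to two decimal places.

6.80%

Total capital V = 20.96 + 8.67 = 29.63.
Equity: weight = 20.96/29.63 = 0.7074; cost = 8.73%.
Revolver drawn: weight = 8.67/29.63 = 0.2926; after-tax cost = 3.15% × (1 − 32%) = 2.1420%.
WACC = 0.7074 × 8.7300% + 0.2926 × 2.1420% = 6.8023%.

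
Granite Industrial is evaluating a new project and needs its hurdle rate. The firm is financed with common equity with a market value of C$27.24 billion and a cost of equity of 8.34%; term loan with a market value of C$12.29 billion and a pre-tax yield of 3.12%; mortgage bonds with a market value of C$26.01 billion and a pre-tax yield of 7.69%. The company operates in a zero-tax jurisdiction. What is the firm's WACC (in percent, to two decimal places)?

Total capital V = 27.24 + 12.29 + 26.01 = 65.54.
Equity: weight = 27.24/65.54 = 0.4156; cost = 8.34%.
Term loan: weight = 12.29/65.54 = 0.1875; after-tax cost = 3.12% × (1 − 0%) = 3.1200%.
Mortgage bonds: weight = 26.01/65.54 = 0.3969; after-tax cost = 7.69% × (1 − 0%) = 7.6900%.
WACC = 0.4156 × 8.3400% + 0.1875 × 3.1200% + 0.3969 × 7.6900% = 7.1032%.

7.10%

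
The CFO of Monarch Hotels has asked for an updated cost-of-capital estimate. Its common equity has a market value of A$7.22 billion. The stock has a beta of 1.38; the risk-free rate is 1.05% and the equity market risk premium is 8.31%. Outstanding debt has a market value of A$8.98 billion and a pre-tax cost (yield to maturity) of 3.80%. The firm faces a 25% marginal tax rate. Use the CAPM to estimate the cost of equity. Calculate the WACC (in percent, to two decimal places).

Cost of equity via CAPM: Re = 1.05% + 1.38 × 8.31% = 12.5178%.
Total capital V = 7.22 + 8.98 = 16.2.
Equity: weight = 7.22/16.2 = 0.4457; cost = 12.5178%.
Debt: weight = 8.98/16.2 = 0.5543; after-tax cost = 3.8% × (1 − 25%) = 2.8500%.
WACC = 0.4457 × 12.5178% + 0.5543 × 2.8500% = 7.1587%.

7.16%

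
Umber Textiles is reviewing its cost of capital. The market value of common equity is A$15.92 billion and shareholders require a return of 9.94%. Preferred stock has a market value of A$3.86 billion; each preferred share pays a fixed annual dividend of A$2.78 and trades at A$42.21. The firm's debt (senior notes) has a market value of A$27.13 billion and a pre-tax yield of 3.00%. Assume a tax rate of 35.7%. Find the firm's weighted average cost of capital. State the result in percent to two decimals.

Cost of preferred: Rp = 2.78 / 42.21 = 6.5861%.
Total capital V = 15.92 + 3.86 + 27.13 = 46.91.
Equity: weight = 15.92/46.91 = 0.3394; cost = 9.94%.
Preferred: weight = 3.86/46.91 = 0.0823; cost = 6.5861%.
Senior notes: weight = 27.13/46.91 = 0.5783; after-tax cost = 3% × (1 − 35.7%) = 1.9290%.
WACC = 0.3394 × 9.9400% + 0.0823 × 6.5861% + 0.5783 × 1.9290% = 5.0309%.

5.03%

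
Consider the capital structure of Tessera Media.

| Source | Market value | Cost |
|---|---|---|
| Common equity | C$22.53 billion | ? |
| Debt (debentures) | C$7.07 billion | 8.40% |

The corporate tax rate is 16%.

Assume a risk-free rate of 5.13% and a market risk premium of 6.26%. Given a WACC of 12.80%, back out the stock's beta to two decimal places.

Total capital V = 22.53 + 7.07 = 29.6.
Equity weight = 22.53/29.6 = 0.7611.
Debentures weight = 7.07/29.6 = 0.2389.
Debt contribution = 0.2389 × 8.4% × (1 − 16%) = 1.6853%.
Required equity contribution = 12.8% − 1.6853% = 11.1147%  ⇒  Re = 14.6025%.
CAPM: 14.6025% = 5.13% + β × 6.26%  ⇒  β = 1.5132.

1.51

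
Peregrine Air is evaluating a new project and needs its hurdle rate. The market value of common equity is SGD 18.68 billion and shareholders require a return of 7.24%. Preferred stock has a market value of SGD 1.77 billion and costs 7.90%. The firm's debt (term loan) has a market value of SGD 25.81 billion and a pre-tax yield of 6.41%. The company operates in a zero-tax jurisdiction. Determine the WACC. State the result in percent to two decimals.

Total capital V = 18.68 + 1.77 + 25.81 = 46.26.
Equity: weight = 18.68/46.26 = 0.4038; cost = 7.24%.
Preferred: weight = 1.77/46.26 = 0.0383; cost = 7.9%.
Term loan: weight = 25.81/46.26 = 0.5579; after-tax cost = 6.41% × (1 − 0%) = 6.4100%.
WACC = 0.4038 × 7.2400% + 0.0383 × 7.9000% + 0.5579 × 6.4100% = 6.8022%.

6.80%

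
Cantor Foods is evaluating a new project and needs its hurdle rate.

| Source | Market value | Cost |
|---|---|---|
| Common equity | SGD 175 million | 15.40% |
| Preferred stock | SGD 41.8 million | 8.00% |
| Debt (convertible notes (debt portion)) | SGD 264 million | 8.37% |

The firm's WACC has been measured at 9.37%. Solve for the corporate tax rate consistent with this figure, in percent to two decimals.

33.22%

Total capital V = 175 + 41.8 + 264 = 480.8.
Equity weight = 175/480.8 = 0.3640.
Preferred weight = 41.8/480.8 = 0.0869.
Convertible notes (debt portion) weight = 264/480.8 = 0.5491.
Equity contribution = 0.3640 × 15.4% = 5.6052%.
Preferred contribution = 0.0869 × 8% = 0.6955%.
Debt contribution must be 9.37% − 6.3007% = 3.0693%.
0.5491 × 8.37% × (1 − T) = 3.0693%  ⇒  (1 − T) = 0.6678.
T = 33.2168%.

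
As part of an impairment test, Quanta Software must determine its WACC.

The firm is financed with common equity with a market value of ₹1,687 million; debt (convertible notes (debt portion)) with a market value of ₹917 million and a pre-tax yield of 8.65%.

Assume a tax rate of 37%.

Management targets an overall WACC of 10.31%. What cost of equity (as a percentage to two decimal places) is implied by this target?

12.95%

Total capital V = 1687 + 917 = 2604.
Equity weight = 1687/2604 = 0.6478.
Convertible notes (debt portion) weight = 917/2604 = 0.3522.
Debt contribution = 0.3522 × 8.65% × (1 − 37%) = 1.9190%.
Required equity contribution = 10.31% − 1.9190% = 8.3910%.
Re = 8.3910% / 0.6478 = 12.9520%.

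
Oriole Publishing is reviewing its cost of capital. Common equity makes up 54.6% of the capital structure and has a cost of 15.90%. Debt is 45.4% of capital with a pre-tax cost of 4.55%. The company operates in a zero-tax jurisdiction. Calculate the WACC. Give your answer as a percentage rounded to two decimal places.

10.75%

After-tax cost of debt = 4.55% × (1 − 0%) = 4.5500%.
WACC = 0.546 × 15.9000% + 0.454 × 4.5500% = 10.7471%.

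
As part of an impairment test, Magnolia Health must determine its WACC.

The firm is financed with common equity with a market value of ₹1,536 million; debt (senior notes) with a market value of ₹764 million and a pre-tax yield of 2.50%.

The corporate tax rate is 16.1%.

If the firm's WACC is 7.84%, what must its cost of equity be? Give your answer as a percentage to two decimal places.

Total capital V = 1536 + 764 = 2300.
Equity weight = 1536/2300 = 0.6678.
Senior notes weight = 764/2300 = 0.3322.
Debt contribution = 0.3322 × 2.5% × (1 − 16.1%) = 0.6967%.
Required equity contribution = 7.84% − 0.6967% = 7.1433%.
Re = 7.1433% / 0.6678 = 10.6963%.

10.70%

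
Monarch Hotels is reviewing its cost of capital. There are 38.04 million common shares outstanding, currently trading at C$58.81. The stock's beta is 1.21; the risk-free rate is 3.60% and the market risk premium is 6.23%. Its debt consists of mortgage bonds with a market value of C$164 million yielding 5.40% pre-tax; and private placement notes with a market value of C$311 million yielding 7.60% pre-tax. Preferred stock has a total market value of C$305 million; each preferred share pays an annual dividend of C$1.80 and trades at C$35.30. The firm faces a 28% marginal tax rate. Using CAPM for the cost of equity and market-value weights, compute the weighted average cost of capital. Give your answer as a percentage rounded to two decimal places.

Cost of equity via CAPM: Re = 3.6% + 1.21 × 6.23% = 11.1383%.
Cost of preferred: Rp = 1.8 / 35.3 = 5.0992%.
Market value of equity E = 58.81 × 38.04m = 2237.1324m.
Total capital V = 2237.1324 + 305 + 164 + 311 = 3017.1324.
Equity: weight = 2237.1324/3017.1324 = 0.7415; cost = 11.1383%.
Preferred: weight = 305/3017.1324 = 0.1011; cost = 5.0992%.
Mortgage bonds: weight = 164/3017.1324 = 0.0544; after-tax cost = 5.4% × (1 − 28%) = 3.8880%.
Private placement notes: weight = 311/3017.1324 = 0.1031; after-tax cost = 7.6% × (1 − 28%) = 5.4720%.
WACC = 0.7415 × 11.1383% + 0.1011 × 5.0992% + 0.0544 × 3.8880% + 0.1031 × 5.4720% = 9.5496%.

9.55%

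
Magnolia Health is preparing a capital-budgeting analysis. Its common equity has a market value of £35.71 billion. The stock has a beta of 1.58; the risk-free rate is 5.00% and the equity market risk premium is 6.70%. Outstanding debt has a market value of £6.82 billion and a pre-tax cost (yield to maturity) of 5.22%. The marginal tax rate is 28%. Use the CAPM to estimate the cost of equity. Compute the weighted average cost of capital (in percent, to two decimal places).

Cost of equity via CAPM: Re = 5.0% + 1.58 × 6.7% = 15.5860%.
Total capital V = 35.71 + 6.82 = 42.53.
Equity: weight = 35.71/42.53 = 0.8396; cost = 15.586%.
Debt: weight = 6.82/42.53 = 0.1604; after-tax cost = 5.22% × (1 − 28%) = 3.7584%.
WACC = 0.8396 × 15.5860% + 0.1604 × 3.7584% = 13.6894%.

13.69%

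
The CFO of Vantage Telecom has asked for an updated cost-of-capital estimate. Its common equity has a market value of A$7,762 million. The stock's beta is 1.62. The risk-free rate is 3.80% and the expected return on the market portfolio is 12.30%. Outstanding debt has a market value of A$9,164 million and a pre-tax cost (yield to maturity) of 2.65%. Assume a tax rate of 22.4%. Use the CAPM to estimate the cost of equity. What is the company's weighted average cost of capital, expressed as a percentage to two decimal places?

9.17%

Market risk premium = 12.3% − 3.8% = 8.5%.
Cost of equity via CAPM: Re = 3.8% + 1.62 × 8.5% = 17.5700%.
Total capital V = 7762 + 9164 = 16926.
Equity: weight = 7762/16926 = 0.4586; cost = 17.57%.
Debt: weight = 9164/16926 = 0.5414; after-tax cost = 2.65% × (1 − 22.4%) = 2.0564%.
WACC = 0.4586 × 17.5700% + 0.5414 × 2.0564% = 9.1707%.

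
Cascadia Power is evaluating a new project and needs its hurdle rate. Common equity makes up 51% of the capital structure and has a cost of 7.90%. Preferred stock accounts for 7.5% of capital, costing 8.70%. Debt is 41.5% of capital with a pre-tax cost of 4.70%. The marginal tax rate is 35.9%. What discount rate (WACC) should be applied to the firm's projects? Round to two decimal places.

5.93%

After-tax cost of debt = 4.7% × (1 − 35.9%) = 3.0127%.
WACC = 0.510 × 7.9000% + 0.075 × 8.7000% + 0.415 × 3.0127% = 5.9318%.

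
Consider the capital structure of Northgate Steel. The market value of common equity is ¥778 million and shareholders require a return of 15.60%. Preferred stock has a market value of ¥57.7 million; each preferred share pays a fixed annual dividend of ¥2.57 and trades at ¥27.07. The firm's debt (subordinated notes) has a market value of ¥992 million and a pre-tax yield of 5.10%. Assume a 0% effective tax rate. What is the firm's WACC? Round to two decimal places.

Cost of preferred: Rp = 2.57 / 27.07 = 9.4939%.
Total capital V = 778 + 57.7 + 992 = 1827.7.
Equity: weight = 778/1827.7 = 0.4257; cost = 15.6%.
Preferred: weight = 57.7/1827.7 = 0.0316; cost = 9.4939%.
Subordinated notes: weight = 992/1827.7 = 0.5428; after-tax cost = 5.1% × (1 − 0%) = 5.1000%.
WACC = 0.4257 × 15.6000% + 0.0316 × 9.4939% + 0.5428 × 5.1000% = 9.7083%.

9.71%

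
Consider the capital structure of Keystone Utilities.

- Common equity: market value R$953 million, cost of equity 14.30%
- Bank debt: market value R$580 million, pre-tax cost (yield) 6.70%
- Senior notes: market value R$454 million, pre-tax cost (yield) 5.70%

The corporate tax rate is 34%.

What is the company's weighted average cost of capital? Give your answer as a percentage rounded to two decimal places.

Total capital V = 953 + 580 + 454 = 1987.
Equity: weight = 953/1987 = 0.4796; cost = 14.3%.
Bank debt: weight = 580/1987 = 0.2919; after-tax cost = 6.7% × (1 − 34%) = 4.4220%.
Senior notes: weight = 454/1987 = 0.2285; after-tax cost = 5.7% × (1 − 34%) = 3.7620%.
WACC = 0.4796 × 14.3000% + 0.2919 × 4.4220% + 0.2285 × 3.7620% = 9.0089%.

9.01%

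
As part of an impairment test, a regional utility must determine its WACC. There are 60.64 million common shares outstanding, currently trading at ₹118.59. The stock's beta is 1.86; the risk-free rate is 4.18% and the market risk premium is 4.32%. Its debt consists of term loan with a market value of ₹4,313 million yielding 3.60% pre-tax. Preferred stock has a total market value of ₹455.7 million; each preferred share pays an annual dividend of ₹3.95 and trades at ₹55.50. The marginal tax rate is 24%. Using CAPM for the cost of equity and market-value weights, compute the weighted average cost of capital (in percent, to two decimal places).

Cost of equity via CAPM: Re = 4.18% + 1.86 × 4.32% = 12.2152%.
Cost of preferred: Rp = 3.95 / 55.5 = 7.1171%.
Market value of equity E = 118.59 × 60.64m = 7191.2976m.
Total capital V = 7191.2976 + 455.7 + 4313 = 11959.9976.
Equity: weight = 7191.2976/11959.9976 = 0.6013; cost = 12.2152%.
Preferred: weight = 455.7/11959.9976 = 0.0381; cost = 7.1171%.
Term loan: weight = 4313/11959.9976 = 0.3606; after-tax cost = 3.6% × (1 − 24%) = 2.7360%.
WACC = 0.6013 × 12.2152% + 0.0381 × 7.1171% + 0.3606 × 2.7360% = 8.6026%.

8.60%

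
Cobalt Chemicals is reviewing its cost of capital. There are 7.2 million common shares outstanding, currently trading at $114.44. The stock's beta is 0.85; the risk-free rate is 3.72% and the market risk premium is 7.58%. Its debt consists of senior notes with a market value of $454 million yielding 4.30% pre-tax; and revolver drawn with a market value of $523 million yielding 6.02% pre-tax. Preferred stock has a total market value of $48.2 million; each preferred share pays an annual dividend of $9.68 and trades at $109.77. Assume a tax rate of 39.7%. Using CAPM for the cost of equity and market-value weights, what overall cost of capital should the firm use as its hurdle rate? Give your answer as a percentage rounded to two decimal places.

6.42%

Cost of equity via CAPM: Re = 3.72% + 0.85 × 7.58% = 10.1630%.
Cost of preferred: Rp = 9.68 / 109.77 = 8.8184%.
Market value of equity E = 114.44 × 7.2m = 823.968m.
Total capital V = 823.968 + 48.2 + 454 + 523 = 1849.168.
Equity: weight = 823.968/1849.168 = 0.4456; cost = 10.163%.
Preferred: weight = 48.2/1849.168 = 0.0261; cost = 8.8184%.
Senior notes: weight = 454/1849.168 = 0.2455; after-tax cost = 4.3% × (1 − 39.7%) = 2.5929%.
Revolver drawn: weight = 523/1849.168 = 0.2828; after-tax cost = 6.02% × (1 − 39.7%) = 3.6301%.
WACC = 0.4456 × 10.1630% + 0.0261 × 8.8184% + 0.2455 × 2.5929% + 0.2828 × 3.6301% = 6.4217%.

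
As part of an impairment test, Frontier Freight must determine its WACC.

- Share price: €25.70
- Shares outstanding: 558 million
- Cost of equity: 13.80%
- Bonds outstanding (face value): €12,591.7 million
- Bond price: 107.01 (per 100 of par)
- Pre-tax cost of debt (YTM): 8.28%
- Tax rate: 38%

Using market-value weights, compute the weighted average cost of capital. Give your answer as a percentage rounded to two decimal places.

9.60%

Market value of equity E = 25.7 × 558m = 14340.6m. Market value of debt D = 12591.7m × 107.01/100 = 13474.37817m.
Total capital V = 14340.6 + 13474.37817 = 27814.97817.
Equity: weight = 14340.6/27814.97817 = 0.5156; cost = 13.8%.
Bonds outstanding: weight = 13474.37817/27814.97817 = 0.4844; after-tax cost = 8.28% × (1 − 38%) = 5.1336%.
WACC = 0.5156 × 13.8000% + 0.4844 × 5.1336% = 9.6017%.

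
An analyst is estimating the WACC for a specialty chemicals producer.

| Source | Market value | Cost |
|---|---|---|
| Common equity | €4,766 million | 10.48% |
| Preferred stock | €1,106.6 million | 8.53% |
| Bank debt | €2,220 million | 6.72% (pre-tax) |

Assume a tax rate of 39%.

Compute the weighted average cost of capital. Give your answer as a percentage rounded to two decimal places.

Total capital V = 4766 + 1106.6 + 2220 = 8092.6.
Equity: weight = 4766/8092.6 = 0.5889; cost = 10.48%.
Preferred: weight = 1106.6/8092.6 = 0.1367; cost = 8.53%.
Bank debt: weight = 2220/8092.6 = 0.2743; after-tax cost = 6.72% × (1 − 39%) = 4.0992%.
WACC = 0.5889 × 10.4800% + 0.1367 × 8.5300% + 0.2743 × 4.0992% = 8.4629%.

8.46%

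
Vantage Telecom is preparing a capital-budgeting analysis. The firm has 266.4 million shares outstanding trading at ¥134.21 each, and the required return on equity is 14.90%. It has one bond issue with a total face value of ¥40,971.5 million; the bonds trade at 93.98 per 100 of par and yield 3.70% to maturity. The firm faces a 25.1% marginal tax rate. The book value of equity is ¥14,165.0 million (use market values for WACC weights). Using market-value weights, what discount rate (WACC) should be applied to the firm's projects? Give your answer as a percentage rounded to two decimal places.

8.61%

Market value of equity E = 134.21 × 266.4m = 35753.544m. Market value of debt D = 40971.5m × 93.98/100 = 38505.0157m.
Total capital V = 35753.544 + 38505.0157 = 74258.5597.
Equity: weight = 35753.544/74258.5597 = 0.4815; cost = 14.9%.
Bonds outstanding: weight = 38505.0157/74258.5597 = 0.5185; after-tax cost = 3.7% × (1 − 25.1%) = 2.7713%.
WACC = 0.4815 × 14.9000% + 0.5185 × 2.7713% = 8.6110%.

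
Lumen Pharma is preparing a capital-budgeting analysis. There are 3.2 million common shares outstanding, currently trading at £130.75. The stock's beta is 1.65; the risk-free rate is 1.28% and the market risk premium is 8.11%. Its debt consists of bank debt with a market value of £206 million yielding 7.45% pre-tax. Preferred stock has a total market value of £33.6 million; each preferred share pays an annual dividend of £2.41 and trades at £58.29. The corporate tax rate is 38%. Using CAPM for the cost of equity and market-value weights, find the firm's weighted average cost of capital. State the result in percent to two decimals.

Cost of equity via CAPM: Re = 1.28% + 1.65 × 8.11% = 14.6615%.
Cost of preferred: Rp = 2.41 / 58.29 = 4.1345%.
Market value of equity E = 130.75 × 3.2m = 418.4m.
Total capital V = 418.4 + 33.6 + 206 = 658.
Equity: weight = 418.4/658 = 0.6359; cost = 14.6615%.
Preferred: weight = 33.6/658 = 0.0511; cost = 4.1345%.
Bank debt: weight = 206/658 = 0.3131; after-tax cost = 7.45% × (1 − 38%) = 4.6190%.
WACC = 0.6359 × 14.6615% + 0.0511 × 4.1345% + 0.3131 × 4.6190% = 10.9799%.

10.98%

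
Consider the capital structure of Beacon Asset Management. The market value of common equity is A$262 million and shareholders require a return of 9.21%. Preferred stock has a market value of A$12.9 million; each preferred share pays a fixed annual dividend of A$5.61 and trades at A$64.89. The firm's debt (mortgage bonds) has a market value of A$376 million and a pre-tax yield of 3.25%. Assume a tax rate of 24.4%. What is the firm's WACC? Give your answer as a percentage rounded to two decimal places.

5.30%

Cost of preferred: Rp = 5.61 / 64.89 = 8.6454%.
Total capital V = 262 + 12.9 + 376 = 650.9.
Equity: weight = 262/650.9 = 0.4025; cost = 9.21%.
Preferred: weight = 12.9/650.9 = 0.0198; cost = 8.6454%.
Mortgage bonds: weight = 376/650.9 = 0.5777; after-tax cost = 3.25% × (1 − 24.4%) = 2.4570%.
WACC = 0.4025 × 9.2100% + 0.0198 × 8.6454% + 0.5777 × 2.4570% = 5.2979%.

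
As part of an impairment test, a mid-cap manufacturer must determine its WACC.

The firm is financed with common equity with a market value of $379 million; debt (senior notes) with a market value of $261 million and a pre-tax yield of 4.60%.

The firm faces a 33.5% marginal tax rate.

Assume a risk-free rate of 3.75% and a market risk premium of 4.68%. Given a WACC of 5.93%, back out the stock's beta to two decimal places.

0.89

Total capital V = 379 + 261 = 640.
Equity weight = 379/640 = 0.5922.
Senior notes weight = 261/640 = 0.4078.
Debt contribution = 0.4078 × 4.6% × (1 − 33.5%) = 1.2475%.
Required equity contribution = 5.93% − 1.2475% = 4.6825%  ⇒  Re = 7.9071%.
CAPM: 7.9071% = 3.75% + β × 4.68%  ⇒  β = 0.8883.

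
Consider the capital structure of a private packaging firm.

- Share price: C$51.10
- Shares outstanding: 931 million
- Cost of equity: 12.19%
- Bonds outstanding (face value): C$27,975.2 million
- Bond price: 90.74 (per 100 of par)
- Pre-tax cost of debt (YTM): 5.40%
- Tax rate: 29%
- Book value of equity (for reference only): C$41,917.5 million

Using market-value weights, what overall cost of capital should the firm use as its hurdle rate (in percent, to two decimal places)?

Market value of equity E = 51.1 × 931m = 47574.1m. Market value of debt D = 27975.2m × 90.74/100 = 25384.69648m.
Total capital V = 47574.1 + 25384.69648 = 72958.79648.
Equity: weight = 47574.1/72958.79648 = 0.6521; cost = 12.19%.
Bonds outstanding: weight = 25384.69648/72958.79648 = 0.3479; after-tax cost = 5.4% × (1 − 29%) = 3.8340%.
WACC = 0.6521 × 12.1900% + 0.3479 × 3.8340% = 9.2827%.

9.28%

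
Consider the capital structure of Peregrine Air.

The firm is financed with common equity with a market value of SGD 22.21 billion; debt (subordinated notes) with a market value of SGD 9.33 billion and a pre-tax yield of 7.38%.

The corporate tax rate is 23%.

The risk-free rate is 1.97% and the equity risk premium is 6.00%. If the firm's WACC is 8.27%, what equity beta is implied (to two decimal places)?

1.23

Total capital V = 22.21 + 9.33 = 31.54.
Equity weight = 22.21/31.54 = 0.7042.
Subordinated notes weight = 9.33/31.54 = 0.2958.
Debt contribution = 0.2958 × 7.38% × (1 − 23%) = 1.6810%.
Required equity contribution = 8.27% − 1.6810% = 6.5890%  ⇒  Re = 9.3569%.
CAPM: 9.3569% = 1.97% + β × 6.0%  ⇒  β = 1.2312.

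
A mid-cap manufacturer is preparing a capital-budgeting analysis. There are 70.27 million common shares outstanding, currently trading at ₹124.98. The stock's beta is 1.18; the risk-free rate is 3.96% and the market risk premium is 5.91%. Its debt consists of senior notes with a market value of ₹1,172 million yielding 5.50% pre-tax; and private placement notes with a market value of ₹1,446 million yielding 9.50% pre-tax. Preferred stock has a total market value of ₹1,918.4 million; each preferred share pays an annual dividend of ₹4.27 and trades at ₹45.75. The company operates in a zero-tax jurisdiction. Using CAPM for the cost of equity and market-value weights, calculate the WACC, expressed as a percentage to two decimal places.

10.07%

Cost of equity via CAPM: Re = 3.96% + 1.18 × 5.91% = 10.9338%.
Cost of preferred: Rp = 4.27 / 45.75 = 9.3333%.
Market value of equity E = 124.98 × 70.27m = 8782.3446m.
Total capital V = 8782.3446 + 1918.4 + 1172 + 1446 = 13318.7446.
Equity: weight = 8782.3446/13318.7446 = 0.6594; cost = 10.9338%.
Preferred: weight = 1918.4/13318.7446 = 0.1440; cost = 9.3333%.
Senior notes: weight = 1172/13318.7446 = 0.0880; after-tax cost = 5.5% × (1 − 0%) = 5.5000%.
Private placement notes: weight = 1446/13318.7446 = 0.1086; after-tax cost = 9.5% × (1 − 0%) = 9.5000%.
WACC = 0.6594 × 10.9338% + 0.1440 × 9.3333% + 0.0880 × 5.5000% + 0.1086 × 9.5000% = 10.0694%.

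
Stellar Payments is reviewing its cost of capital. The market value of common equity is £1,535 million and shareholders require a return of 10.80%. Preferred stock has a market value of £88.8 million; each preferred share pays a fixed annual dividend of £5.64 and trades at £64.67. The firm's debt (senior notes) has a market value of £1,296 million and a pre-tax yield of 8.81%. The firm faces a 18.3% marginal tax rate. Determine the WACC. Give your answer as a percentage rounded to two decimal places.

9.14%

Cost of preferred: Rp = 5.64 / 64.67 = 8.7212%.
Total capital V = 1535 + 88.8 + 1296 = 2919.8.
Equity: weight = 1535/2919.8 = 0.5257; cost = 10.8%.
Preferred: weight = 88.8/2919.8 = 0.0304; cost = 8.7212%.
Senior notes: weight = 1296/2919.8 = 0.4439; after-tax cost = 8.81% × (1 − 18.3%) = 7.1978%.
WACC = 0.5257 × 10.8000% + 0.0304 × 8.7212% + 0.4439 × 7.1978% = 9.1379%.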